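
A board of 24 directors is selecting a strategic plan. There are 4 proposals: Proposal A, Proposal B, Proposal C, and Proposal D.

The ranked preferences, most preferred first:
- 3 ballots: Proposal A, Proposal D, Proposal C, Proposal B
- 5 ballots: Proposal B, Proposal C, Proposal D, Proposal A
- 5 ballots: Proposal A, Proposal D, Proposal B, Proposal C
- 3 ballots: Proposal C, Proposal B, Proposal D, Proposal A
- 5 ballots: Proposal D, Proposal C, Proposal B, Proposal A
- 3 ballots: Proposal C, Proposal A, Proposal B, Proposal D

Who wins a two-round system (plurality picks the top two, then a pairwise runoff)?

Round 1 first-place votes: Proposal A 8, Proposal B 5, Proposal C 6, Proposal D 5. Proposal A and Proposal C advance.
Runoff: Proposal A is ranked above Proposal C on 8 ballots, Proposal C above Proposal A on 16.

Proposal C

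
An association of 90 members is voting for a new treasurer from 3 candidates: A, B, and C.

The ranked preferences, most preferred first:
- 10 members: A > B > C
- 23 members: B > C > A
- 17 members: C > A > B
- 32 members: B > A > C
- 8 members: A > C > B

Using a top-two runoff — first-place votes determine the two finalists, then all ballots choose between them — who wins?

Round 1 first-place votes: A 18, B 55, C 17. B and A advance.
Runoff: B is ranked above A on 55 ballots, A above B on 35.

B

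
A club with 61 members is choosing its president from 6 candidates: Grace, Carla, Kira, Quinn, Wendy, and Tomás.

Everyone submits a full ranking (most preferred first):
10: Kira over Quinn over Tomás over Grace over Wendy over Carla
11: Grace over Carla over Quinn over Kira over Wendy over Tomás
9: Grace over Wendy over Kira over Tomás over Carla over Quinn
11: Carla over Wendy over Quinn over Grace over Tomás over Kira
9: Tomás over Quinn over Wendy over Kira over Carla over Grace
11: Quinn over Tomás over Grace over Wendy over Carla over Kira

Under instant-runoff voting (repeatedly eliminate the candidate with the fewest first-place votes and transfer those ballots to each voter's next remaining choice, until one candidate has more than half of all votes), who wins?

Quinn

Round 1: Grace 20, Carla 11, Kira 10, Quinn 11, Wendy 0, Tomás 9. Wendy eliminated.
Round 2: Grace 20, Carla 11, Kira 10, Quinn 11, Tomás 9. Tomás eliminated.
Round 3: Grace 20, Carla 11, Kira 10, Quinn 20. Kira eliminated.
Round 4: Grace 20, Carla 11, Quinn 30. Carla eliminated.
Round 5: Grace 20, Quinn 41. Quinn has a majority (≥31).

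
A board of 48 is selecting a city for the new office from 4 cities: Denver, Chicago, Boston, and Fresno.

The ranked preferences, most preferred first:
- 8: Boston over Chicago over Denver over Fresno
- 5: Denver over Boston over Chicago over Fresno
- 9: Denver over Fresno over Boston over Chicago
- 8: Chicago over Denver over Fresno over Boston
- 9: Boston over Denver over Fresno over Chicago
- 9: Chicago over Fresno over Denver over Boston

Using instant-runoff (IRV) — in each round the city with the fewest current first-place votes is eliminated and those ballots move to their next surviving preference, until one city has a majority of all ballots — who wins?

Boston

Round 1: Denver 14, Chicago 17, Boston 17, Fresno 0. Fresno eliminated.
Round 2: Denver 14, Chicago 17, Boston 17. Denver eliminated.
Round 3: Chicago 17, Boston 31. Boston has a majority (≥25).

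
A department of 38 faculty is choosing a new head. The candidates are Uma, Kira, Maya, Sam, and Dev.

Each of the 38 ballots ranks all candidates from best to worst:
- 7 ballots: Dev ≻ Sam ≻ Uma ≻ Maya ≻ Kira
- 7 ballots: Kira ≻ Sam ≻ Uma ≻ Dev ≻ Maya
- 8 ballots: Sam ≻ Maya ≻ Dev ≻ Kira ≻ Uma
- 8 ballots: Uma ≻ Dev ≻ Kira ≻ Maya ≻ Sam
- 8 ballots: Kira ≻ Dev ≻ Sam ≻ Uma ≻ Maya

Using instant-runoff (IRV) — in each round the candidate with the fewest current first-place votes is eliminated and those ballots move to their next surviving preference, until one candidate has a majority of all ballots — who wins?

Kira

Round 1: Uma 8, Kira 15, Maya 0, Sam 8, Dev 7. Maya eliminated.
Round 2: Uma 8, Kira 15, Sam 8, Dev 7. Dev eliminated.
Round 3: Uma 8, Kira 15, Sam 15. Uma eliminated.
Round 4: Kira 23, Sam 15. Kira has a majority (≥20).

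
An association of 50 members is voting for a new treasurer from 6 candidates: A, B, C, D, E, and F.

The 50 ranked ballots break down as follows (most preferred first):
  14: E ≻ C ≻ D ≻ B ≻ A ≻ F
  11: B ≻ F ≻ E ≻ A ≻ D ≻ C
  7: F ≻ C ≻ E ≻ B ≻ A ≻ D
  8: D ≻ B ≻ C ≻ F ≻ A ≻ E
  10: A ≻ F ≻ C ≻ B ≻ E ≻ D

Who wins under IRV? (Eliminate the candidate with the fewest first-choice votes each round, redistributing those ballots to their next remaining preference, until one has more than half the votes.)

B

Round 1: A 10, B 11, C 0, D 8, E 14, F 7. C eliminated.
Round 2: A 10, B 11, D 8, E 14, F 7. F eliminated.
Round 3: A 10, B 11, D 8, E 21. D eliminated.
Round 4: A 10, B 19, E 21. A eliminated.
Round 5: B 29, E 21. B has a majority (≥26).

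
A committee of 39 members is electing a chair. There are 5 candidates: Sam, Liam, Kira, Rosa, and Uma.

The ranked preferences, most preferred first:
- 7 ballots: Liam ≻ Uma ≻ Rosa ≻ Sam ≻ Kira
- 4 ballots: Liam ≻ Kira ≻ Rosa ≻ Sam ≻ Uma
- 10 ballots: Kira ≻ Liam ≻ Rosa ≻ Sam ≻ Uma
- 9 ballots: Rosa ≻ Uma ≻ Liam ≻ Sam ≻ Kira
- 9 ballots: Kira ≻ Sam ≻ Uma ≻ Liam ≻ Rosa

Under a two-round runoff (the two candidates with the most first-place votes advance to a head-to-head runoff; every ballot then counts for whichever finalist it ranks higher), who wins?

Liam

Round 1 first-place votes: Sam 0, Liam 11, Kira 19, Rosa 9, Uma 0. Kira and Liam advance.
Runoff: Kira is ranked above Liam on 19 ballots, Liam above Kira on 20.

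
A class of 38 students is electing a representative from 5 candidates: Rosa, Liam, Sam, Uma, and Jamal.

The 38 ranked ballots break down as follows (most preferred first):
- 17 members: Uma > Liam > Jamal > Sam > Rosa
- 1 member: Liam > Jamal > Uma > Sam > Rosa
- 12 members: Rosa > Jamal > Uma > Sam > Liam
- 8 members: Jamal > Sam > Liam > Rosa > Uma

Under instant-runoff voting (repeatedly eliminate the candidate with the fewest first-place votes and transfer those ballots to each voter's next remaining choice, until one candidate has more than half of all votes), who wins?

Rosa

Round 1: Rosa 12, Liam 1, Sam 0, Uma 17, Jamal 8. Sam eliminated.
Round 2: Rosa 12, Liam 1, Uma 17, Jamal 8. Liam eliminated.
Round 3: Rosa 12, Uma 17, Jamal 9. Jamal eliminated.
Round 4: Rosa 20, Uma 18. Rosa has a majority (≥20).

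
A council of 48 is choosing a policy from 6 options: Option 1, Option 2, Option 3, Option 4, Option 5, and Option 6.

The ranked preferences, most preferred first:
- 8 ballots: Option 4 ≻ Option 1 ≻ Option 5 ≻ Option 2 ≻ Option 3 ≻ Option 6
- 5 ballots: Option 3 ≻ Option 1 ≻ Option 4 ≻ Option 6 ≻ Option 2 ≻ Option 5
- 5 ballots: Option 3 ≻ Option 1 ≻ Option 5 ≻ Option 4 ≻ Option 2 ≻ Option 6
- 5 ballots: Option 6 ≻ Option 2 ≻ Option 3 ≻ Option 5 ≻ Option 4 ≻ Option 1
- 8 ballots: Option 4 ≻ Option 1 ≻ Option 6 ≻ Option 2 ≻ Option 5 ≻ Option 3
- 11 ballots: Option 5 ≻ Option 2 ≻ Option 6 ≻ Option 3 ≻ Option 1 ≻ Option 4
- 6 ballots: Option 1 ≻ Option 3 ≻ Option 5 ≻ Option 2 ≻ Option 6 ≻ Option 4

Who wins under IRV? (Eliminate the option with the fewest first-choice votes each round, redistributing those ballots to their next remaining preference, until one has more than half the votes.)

Option 3

Round 1: Option 1 6, Option 2 0, Option 3 10, Option 4 16, Option 5 11, Option 6 5. Option 2 eliminated.
Round 2: Option 1 6, Option 3 10, Option 4 16, Option 5 11, Option 6 5. Option 6 eliminated.
Round 3: Option 1 6, Option 3 15, Option 4 16, Option 5 11. Option 1 eliminated.
Round 4: Option 3 21, Option 4 16, Option 5 11. Option 5 eliminated.
Round 5: Option 3 32, Option 4 16. Option 3 has a majority (≥25).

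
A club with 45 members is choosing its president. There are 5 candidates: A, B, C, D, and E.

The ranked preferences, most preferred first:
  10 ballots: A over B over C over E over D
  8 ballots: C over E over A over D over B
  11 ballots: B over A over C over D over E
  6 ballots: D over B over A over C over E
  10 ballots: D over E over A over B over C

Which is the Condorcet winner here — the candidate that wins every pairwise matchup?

A

A vs B: 28–17
A vs C: 37–8
A vs D: 29–16
A vs E: 27–18
A beats every other candidate.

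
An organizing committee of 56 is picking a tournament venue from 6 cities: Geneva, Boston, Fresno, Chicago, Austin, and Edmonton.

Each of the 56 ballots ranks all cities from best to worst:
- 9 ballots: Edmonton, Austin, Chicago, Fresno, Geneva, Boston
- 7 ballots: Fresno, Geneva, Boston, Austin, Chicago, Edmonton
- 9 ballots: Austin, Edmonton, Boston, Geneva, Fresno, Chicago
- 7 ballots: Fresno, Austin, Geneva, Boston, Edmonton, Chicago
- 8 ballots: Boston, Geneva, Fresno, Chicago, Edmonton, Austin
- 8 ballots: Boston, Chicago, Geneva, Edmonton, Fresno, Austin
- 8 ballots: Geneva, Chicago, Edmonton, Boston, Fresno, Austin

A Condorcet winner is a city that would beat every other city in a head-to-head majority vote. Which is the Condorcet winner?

Geneva

Geneva vs Boston: 31–25
Geneva vs Fresno: 33–23
Geneva vs Chicago: 39–17
Geneva vs Austin: 31–25
Geneva vs Edmonton: 38–18
Geneva beats every other city.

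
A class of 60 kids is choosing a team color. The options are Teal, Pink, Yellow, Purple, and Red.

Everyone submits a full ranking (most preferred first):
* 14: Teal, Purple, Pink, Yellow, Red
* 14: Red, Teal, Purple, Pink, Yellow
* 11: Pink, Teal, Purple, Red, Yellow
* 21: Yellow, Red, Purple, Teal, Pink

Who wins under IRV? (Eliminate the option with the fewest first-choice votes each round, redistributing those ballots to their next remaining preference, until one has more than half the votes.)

Teal

Round 1: Teal 14, Pink 11, Yellow 21, Purple 0, Red 14. Purple eliminated.
Round 2: Teal 14, Pink 11, Yellow 21, Red 14. Pink eliminated.
Round 3: Teal 25, Yellow 21, Red 14. Red eliminated.
Round 4: Teal 39, Yellow 21. Teal has a majority (≥31).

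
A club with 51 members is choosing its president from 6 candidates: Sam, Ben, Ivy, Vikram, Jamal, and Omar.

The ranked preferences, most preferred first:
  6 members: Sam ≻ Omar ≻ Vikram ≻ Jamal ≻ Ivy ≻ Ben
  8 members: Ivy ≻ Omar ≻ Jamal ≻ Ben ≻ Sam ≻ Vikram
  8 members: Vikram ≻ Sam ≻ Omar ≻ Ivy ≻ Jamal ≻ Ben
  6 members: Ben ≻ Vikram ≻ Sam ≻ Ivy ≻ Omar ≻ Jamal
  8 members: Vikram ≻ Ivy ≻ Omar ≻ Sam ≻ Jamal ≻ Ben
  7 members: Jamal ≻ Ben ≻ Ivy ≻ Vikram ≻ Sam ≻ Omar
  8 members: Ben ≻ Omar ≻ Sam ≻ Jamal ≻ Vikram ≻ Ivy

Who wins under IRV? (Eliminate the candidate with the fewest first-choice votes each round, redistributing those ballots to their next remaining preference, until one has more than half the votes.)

Round 1: Sam 6, Ben 14, Ivy 8, Vikram 16, Jamal 7, Omar 0. Omar eliminated.
Round 2: Sam 6, Ben 14, Ivy 8, Vikram 16, Jamal 7. Sam eliminated.
Round 3: Ben 14, Ivy 8, Vikram 22, Jamal 7. Jamal eliminated.
Round 4: Ben 21, Ivy 8, Vikram 22. Ivy eliminated.
Round 5: Ben 29, Vikram 22. Ben has a majority (≥26).

Ben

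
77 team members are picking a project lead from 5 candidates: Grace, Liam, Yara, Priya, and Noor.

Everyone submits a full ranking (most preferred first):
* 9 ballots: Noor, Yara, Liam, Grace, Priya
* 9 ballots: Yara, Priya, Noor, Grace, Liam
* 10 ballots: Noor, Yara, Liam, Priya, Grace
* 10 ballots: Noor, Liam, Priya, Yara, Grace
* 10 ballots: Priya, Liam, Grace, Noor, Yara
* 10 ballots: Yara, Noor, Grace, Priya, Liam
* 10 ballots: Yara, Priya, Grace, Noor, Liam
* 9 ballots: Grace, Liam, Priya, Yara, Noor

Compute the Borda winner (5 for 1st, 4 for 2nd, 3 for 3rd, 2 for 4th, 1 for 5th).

Yara

Grace: 9×2 + 9×2 + 10×1 + 10×1 + 10×3 + 10×3 + 10×3 + 9×5 = 191
Liam: 9×3 + 9×1 + 10×3 + 10×4 + 10×4 + 10×1 + 10×1 + 9×4 = 202
Yara: 9×4 + 9×5 + 10×4 + 10×2 + 10×1 + 10×5 + 10×5 + 9×2 = 269
Priya: 9×1 + 9×4 + 10×2 + 10×3 + 10×5 + 10×2 + 10×4 + 9×3 = 232
Noor: 9×5 + 9×3 + 10×5 + 10×5 + 10×2 + 10×4 + 10×2 + 9×1 = 261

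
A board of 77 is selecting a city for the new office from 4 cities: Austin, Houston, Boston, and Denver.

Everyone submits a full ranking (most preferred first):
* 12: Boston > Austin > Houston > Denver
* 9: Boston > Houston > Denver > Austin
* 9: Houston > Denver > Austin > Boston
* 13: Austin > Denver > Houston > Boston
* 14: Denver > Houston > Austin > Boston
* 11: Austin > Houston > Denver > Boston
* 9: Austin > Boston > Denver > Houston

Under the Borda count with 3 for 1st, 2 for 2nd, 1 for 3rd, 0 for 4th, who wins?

Austin

Austin: 12×2 + 9×0 + 9×1 + 13×3 + 14×1 + 11×3 + 9×3 = 146
Houston: 12×1 + 9×2 + 9×3 + 13×1 + 14×2 + 11×2 + 9×0 = 120
Boston: 12×3 + 9×3 + 9×0 + 13×0 + 14×0 + 11×0 + 9×2 = 81
Denver: 12×0 + 9×1 + 9×2 + 13×2 + 14×3 + 11×1 + 9×1 = 115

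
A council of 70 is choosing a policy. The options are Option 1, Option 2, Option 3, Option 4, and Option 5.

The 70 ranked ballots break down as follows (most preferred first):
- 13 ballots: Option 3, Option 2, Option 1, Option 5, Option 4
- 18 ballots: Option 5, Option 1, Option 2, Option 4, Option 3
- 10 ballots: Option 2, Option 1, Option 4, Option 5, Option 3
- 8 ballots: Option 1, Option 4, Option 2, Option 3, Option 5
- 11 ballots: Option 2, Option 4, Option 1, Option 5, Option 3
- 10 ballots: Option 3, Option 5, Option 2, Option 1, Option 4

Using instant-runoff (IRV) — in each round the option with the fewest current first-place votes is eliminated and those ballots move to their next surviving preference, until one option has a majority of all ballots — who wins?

Option 2

Round 1: Option 1 8, Option 2 21, Option 3 23, Option 4 0, Option 5 18. Option 4 eliminated.
Round 2: Option 1 8, Option 2 21, Option 3 23, Option 5 18. Option 1 eliminated.
Round 3: Option 2 29, Option 3 23, Option 5 18. Option 5 eliminated.
Round 4: Option 2 47, Option 3 23. Option 2 has a majority (≥36).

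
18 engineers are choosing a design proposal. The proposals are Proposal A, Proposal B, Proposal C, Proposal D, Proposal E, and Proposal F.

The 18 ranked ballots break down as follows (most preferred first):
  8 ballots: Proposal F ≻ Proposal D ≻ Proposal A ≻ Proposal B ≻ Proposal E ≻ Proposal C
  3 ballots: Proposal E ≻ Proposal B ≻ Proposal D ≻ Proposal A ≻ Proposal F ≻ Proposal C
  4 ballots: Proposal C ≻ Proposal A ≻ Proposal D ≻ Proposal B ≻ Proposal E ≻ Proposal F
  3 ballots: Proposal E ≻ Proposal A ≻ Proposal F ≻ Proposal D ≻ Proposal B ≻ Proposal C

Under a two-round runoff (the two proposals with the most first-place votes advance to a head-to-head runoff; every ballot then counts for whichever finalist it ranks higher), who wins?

Proposal E

Round 1 first-place votes: Proposal A 0, Proposal B 0, Proposal C 4, Proposal D 0, Proposal E 6, Proposal F 8. Proposal F and Proposal E advance.
Runoff: Proposal F is ranked above Proposal E on 8 ballots, Proposal E above Proposal F on 10.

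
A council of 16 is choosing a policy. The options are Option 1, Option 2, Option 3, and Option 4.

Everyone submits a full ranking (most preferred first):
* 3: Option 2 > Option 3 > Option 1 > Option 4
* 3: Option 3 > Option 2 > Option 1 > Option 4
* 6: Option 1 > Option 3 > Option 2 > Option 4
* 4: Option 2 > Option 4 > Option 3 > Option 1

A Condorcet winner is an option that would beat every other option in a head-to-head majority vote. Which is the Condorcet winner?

Option 3 vs Option 1: 10–6
Option 3 vs Option 2: 9–7
Option 3 vs Option 4: 12–4
Option 3 beats every other option.

Option 3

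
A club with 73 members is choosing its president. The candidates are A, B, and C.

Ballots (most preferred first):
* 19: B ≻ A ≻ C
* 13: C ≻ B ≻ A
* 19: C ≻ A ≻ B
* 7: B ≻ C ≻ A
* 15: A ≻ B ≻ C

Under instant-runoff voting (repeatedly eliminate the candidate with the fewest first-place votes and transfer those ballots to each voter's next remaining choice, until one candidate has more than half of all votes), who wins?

B

Round 1: A 15, B 26, C 32. A eliminated.
Round 2: B 41, C 32. B has a majority (≥37).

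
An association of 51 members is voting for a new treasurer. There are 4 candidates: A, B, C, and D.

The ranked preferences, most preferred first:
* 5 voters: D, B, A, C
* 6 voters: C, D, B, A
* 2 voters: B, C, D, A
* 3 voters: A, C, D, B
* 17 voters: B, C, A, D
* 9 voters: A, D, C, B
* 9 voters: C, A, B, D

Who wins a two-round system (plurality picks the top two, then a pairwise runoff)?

C

Round 1 first-place votes: A 12, B 19, C 15, D 5. B and C advance.
Runoff: B is ranked above C on 24 ballots, C above B on 27.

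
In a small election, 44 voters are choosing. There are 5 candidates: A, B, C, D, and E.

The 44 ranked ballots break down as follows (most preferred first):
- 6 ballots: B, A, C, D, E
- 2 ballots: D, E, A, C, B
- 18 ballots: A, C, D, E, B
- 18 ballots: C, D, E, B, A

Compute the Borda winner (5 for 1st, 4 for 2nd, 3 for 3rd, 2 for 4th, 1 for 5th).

C

A: 6×4 + 2×3 + 18×5 + 18×1 = 138
B: 6×5 + 2×1 + 18×1 + 18×2 = 86
C: 6×3 + 2×2 + 18×4 + 18×5 = 184
D: 6×2 + 2×5 + 18×3 + 18×4 = 148
E: 6×1 + 2×4 + 18×2 + 18×3 = 104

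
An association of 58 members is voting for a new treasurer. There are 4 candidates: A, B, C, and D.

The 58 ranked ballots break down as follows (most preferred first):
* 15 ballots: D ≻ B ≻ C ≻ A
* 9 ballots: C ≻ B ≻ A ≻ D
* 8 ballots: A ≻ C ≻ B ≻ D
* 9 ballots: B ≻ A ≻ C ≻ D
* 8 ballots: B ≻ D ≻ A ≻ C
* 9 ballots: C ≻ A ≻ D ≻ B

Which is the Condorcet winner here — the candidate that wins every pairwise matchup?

B

B vs A: 41–17
B vs C: 32–26
B vs D: 34–24
B beats every other candidate.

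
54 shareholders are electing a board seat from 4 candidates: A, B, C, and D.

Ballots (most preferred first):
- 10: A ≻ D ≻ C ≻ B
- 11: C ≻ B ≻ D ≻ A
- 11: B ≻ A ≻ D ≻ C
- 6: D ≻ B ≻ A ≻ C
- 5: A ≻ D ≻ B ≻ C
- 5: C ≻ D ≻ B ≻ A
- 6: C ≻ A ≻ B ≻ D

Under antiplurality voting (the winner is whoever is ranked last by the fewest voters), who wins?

D

Last-place votes: A 16, B 10, C 22, D 6.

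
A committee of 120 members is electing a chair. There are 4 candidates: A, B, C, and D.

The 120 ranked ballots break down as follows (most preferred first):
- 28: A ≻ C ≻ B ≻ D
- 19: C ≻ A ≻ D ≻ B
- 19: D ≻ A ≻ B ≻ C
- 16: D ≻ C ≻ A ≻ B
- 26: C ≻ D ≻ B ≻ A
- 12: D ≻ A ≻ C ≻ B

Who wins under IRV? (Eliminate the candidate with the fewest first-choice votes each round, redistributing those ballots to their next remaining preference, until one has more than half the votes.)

Round 1: A 28, B 0, C 45, D 47. B eliminated.
Round 2: A 28, C 45, D 47. A eliminated.
Round 3: C 73, D 47. C has a majority (≥61).

C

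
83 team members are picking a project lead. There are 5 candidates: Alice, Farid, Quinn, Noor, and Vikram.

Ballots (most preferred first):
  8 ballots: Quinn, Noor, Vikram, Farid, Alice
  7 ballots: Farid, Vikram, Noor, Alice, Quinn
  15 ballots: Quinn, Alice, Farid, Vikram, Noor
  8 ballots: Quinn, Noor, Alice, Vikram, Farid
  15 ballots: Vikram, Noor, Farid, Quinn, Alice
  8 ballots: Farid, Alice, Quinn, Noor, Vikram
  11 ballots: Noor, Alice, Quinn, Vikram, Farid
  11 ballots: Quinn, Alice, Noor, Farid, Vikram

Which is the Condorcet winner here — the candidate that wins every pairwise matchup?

Quinn

Quinn vs Alice: 57–26
Quinn vs Farid: 53–30
Quinn vs Noor: 50–33
Quinn vs Vikram: 61–22
Quinn beats every other candidate.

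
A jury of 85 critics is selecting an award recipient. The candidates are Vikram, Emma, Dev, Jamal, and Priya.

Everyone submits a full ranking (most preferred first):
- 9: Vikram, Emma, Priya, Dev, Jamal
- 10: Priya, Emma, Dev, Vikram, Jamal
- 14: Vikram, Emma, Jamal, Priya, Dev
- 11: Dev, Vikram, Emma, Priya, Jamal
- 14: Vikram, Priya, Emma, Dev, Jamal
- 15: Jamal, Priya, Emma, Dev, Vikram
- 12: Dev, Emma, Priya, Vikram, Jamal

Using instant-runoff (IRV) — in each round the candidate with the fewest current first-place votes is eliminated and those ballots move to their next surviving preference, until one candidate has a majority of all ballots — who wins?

Dev

Round 1: Vikram 37, Emma 0, Dev 23, Jamal 15, Priya 10. Emma eliminated.
Round 2: Vikram 37, Dev 23, Jamal 15, Priya 10. Priya eliminated.
Round 3: Vikram 37, Dev 33, Jamal 15. Jamal eliminated.
Round 4: Vikram 37, Dev 48. Dev has a majority (≥43).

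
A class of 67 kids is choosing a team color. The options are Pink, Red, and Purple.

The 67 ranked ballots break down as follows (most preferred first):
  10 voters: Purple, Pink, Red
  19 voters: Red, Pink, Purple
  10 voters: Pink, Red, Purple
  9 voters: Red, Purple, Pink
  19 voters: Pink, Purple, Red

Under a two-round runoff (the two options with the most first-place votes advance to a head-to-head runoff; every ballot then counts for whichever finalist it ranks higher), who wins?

Round 1 first-place votes: Pink 29, Red 28, Purple 10. Pink and Red advance.
Runoff: Pink is ranked above Red on 39 ballots, Red above Pink on 28.

Pink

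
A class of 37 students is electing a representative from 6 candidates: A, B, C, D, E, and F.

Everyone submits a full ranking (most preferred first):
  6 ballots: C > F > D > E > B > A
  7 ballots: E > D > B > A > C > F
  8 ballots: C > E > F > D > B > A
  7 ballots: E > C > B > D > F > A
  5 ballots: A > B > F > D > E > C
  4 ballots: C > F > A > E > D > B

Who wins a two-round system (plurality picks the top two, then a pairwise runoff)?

Round 1 first-place votes: A 5, B 0, C 18, D 0, E 14, F 0. C and E advance.
Runoff: C is ranked above E on 18 ballots, E above C on 19.

E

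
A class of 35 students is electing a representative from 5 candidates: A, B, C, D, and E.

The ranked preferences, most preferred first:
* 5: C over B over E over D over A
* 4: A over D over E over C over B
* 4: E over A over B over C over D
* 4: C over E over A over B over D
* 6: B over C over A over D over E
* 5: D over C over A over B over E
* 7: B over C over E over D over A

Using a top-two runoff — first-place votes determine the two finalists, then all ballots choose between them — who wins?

Round 1 first-place votes: A 4, B 13, C 9, D 5, E 4. B and C advance.
Runoff: B is ranked above C on 17 ballots, C above B on 18.

C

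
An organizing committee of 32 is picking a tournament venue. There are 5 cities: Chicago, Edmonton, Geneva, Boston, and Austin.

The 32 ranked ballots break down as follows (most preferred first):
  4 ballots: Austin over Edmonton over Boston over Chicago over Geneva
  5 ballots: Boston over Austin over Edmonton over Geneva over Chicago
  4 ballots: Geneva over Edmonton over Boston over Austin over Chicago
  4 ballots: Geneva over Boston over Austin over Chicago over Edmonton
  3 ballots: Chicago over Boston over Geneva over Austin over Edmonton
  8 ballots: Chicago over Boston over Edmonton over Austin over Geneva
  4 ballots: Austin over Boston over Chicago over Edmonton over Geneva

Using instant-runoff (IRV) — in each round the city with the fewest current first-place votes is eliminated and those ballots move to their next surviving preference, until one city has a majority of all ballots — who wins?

Round 1: Chicago 11, Edmonton 0, Geneva 8, Boston 5, Austin 8. Edmonton eliminated.
Round 2: Chicago 11, Geneva 8, Boston 5, Austin 8. Boston eliminated.
Round 3: Chicago 11, Geneva 8, Austin 13. Geneva eliminated.
Round 4: Chicago 11, Austin 21. Austin has a majority (≥17).

Austin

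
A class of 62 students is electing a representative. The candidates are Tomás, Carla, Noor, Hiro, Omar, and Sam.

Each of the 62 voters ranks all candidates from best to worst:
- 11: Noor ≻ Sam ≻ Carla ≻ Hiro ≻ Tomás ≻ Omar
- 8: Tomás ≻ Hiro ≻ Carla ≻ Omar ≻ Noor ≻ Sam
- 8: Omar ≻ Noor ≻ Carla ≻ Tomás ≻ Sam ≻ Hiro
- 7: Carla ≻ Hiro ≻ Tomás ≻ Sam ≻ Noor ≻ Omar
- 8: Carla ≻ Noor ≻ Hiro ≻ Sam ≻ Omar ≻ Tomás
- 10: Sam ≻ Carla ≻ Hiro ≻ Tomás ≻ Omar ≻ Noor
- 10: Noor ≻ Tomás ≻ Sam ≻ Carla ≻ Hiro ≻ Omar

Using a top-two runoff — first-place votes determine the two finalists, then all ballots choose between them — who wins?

Carla

Round 1 first-place votes: Tomás 8, Carla 15, Noor 21, Hiro 0, Omar 8, Sam 10. Noor and Carla advance.
Runoff: Noor is ranked above Carla on 29 ballots, Carla above Noor on 33.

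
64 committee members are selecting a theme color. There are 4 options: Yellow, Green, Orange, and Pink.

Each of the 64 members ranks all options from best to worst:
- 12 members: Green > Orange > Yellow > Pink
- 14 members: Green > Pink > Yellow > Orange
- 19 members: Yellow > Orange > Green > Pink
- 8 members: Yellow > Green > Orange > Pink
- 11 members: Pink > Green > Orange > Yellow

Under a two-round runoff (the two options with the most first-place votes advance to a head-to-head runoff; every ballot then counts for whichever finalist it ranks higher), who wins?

Round 1 first-place votes: Yellow 27, Green 26, Orange 0, Pink 11. Yellow and Green advance.
Runoff: Yellow is ranked above Green on 27 ballots, Green above Yellow on 37.

Green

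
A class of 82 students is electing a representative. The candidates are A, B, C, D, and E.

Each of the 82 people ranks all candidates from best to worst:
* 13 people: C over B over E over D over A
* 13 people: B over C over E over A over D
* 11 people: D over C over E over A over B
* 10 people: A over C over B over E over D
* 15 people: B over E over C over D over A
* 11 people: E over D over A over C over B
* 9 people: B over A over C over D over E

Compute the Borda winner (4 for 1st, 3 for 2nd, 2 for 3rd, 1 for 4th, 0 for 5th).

C

A: 13×0 + 13×1 + 11×1 + 10×4 + 15×0 + 11×2 + 9×3 = 113
B: 13×3 + 13×4 + 11×0 + 10×2 + 15×4 + 11×0 + 9×4 = 207
C: 13×4 + 13×3 + 11×3 + 10×3 + 15×2 + 11×1 + 9×2 = 213
D: 13×1 + 13×0 + 11×4 + 10×0 + 15×1 + 11×3 + 9×1 = 114
E: 13×2 + 13×2 + 11×2 + 10×1 + 15×3 + 11×4 + 9×0 = 173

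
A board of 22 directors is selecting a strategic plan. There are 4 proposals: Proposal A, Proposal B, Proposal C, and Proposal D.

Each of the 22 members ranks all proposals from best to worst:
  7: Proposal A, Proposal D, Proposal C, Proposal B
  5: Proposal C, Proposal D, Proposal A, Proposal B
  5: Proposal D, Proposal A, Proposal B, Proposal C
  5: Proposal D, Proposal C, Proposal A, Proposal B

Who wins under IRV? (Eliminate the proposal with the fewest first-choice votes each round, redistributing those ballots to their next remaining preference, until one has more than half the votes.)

Round 1: Proposal A 7, Proposal B 0, Proposal C 5, Proposal D 10. Proposal B eliminated.
Round 2: Proposal A 7, Proposal C 5, Proposal D 10. Proposal C eliminated.
Round 3: Proposal A 7, Proposal D 15. Proposal D has a majority (≥12).

Proposal D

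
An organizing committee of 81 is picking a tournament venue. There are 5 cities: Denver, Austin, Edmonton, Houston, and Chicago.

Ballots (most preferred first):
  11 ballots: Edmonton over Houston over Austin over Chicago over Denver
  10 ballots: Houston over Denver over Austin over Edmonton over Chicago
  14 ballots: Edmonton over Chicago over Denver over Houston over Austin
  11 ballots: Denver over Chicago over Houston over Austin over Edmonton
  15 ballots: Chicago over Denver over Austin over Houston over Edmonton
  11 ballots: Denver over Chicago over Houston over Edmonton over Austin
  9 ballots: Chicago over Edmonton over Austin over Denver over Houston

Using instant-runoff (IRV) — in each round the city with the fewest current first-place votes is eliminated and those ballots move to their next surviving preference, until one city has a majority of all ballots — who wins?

Denver

Round 1: Denver 22, Austin 0, Edmonton 25, Houston 10, Chicago 24. Austin eliminated.
Round 2: Denver 22, Edmonton 25, Houston 10, Chicago 24. Houston eliminated.
Round 3: Denver 32, Edmonton 25, Chicago 24. Chicago eliminated.
Round 4: Denver 47, Edmonton 34. Denver has a majority (≥41).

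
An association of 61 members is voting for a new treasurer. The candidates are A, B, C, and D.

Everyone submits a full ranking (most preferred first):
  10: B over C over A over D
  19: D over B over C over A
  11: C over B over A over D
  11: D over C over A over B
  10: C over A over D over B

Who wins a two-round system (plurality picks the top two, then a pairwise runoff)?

Round 1 first-place votes: A 0, B 10, C 21, D 30. D and C advance.
Runoff: D is ranked above C on 30 ballots, C above D on 31.

C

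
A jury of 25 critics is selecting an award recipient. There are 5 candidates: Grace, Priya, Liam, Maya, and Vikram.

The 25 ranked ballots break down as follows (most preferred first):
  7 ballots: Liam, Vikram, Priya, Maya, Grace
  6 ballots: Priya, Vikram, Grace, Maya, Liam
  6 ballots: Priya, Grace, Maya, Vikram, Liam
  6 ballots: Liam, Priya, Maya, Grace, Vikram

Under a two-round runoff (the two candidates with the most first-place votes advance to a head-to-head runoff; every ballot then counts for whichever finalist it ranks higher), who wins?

Round 1 first-place votes: Grace 0, Priya 12, Liam 13, Maya 0, Vikram 0. Liam and Priya advance.
Runoff: Liam is ranked above Priya on 13 ballots, Priya above Liam on 12.

Liam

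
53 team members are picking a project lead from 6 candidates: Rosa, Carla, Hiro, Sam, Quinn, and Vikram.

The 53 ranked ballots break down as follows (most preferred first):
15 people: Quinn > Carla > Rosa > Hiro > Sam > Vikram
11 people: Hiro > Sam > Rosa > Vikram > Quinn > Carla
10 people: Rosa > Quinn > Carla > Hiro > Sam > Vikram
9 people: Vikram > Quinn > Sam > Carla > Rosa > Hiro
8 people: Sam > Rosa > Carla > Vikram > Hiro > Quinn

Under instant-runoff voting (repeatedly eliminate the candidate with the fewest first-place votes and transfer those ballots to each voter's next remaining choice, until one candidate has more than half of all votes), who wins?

Round 1: Rosa 10, Carla 0, Hiro 11, Sam 8, Quinn 15, Vikram 9. Carla eliminated.
Round 2: Rosa 10, Hiro 11, Sam 8, Quinn 15, Vikram 9. Sam eliminated.
Round 3: Rosa 18, Hiro 11, Quinn 15, Vikram 9. Vikram eliminated.
Round 4: Rosa 18, Hiro 11, Quinn 24. Hiro eliminated.
Round 5: Rosa 29, Quinn 24. Rosa has a majority (≥27).

Rosa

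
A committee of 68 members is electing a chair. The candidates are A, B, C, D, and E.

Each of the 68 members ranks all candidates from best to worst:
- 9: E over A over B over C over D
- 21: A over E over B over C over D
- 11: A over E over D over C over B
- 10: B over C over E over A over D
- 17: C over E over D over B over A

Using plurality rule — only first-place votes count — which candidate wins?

A

First-place votes: A 32, B 10, C 17, D 0, E 9.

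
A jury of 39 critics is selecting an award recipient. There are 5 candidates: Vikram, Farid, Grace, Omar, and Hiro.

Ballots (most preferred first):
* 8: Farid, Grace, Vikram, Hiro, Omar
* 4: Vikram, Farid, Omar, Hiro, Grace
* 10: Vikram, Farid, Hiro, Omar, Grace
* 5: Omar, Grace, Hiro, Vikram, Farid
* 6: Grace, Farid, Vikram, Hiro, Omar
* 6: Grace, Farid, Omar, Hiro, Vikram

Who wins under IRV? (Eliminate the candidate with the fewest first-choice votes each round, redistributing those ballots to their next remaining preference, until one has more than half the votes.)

Round 1: Vikram 14, Farid 8, Grace 12, Omar 5, Hiro 0. Hiro eliminated.
Round 2: Vikram 14, Farid 8, Grace 12, Omar 5. Omar eliminated.
Round 3: Vikram 14, Farid 8, Grace 17. Farid eliminated.
Round 4: Vikram 14, Grace 25. Grace has a majority (≥20).

Grace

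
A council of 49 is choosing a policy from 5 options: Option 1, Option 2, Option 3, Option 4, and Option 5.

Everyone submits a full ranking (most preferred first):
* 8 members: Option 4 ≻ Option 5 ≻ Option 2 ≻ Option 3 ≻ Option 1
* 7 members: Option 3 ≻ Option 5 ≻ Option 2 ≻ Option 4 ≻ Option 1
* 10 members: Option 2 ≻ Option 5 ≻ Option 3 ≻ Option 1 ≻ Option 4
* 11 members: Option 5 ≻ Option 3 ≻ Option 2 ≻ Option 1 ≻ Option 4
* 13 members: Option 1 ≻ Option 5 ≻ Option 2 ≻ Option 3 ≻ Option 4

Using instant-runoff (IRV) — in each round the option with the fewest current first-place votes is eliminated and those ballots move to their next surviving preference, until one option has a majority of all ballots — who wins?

Option 5

Round 1: Option 1 13, Option 2 10, Option 3 7, Option 4 8, Option 5 11. Option 3 eliminated.
Round 2: Option 1 13, Option 2 10, Option 4 8, Option 5 18. Option 4 eliminated.
Round 3: Option 1 13, Option 2 10, Option 5 26. Option 5 has a majority (≥25).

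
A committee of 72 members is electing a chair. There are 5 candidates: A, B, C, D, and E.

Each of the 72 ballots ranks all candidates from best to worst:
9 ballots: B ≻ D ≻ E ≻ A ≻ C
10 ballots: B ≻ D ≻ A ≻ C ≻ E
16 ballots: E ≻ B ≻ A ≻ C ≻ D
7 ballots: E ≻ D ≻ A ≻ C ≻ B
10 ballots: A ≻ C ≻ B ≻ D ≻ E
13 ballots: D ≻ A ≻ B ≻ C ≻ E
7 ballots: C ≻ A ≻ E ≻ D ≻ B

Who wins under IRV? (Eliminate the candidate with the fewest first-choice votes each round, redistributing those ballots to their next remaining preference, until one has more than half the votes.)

Round 1: A 10, B 19, C 7, D 13, E 23. C eliminated.
Round 2: A 17, B 19, D 13, E 23. D eliminated.
Round 3: A 30, B 19, E 23. B eliminated.
Round 4: A 40, E 32. A has a majority (≥37).

A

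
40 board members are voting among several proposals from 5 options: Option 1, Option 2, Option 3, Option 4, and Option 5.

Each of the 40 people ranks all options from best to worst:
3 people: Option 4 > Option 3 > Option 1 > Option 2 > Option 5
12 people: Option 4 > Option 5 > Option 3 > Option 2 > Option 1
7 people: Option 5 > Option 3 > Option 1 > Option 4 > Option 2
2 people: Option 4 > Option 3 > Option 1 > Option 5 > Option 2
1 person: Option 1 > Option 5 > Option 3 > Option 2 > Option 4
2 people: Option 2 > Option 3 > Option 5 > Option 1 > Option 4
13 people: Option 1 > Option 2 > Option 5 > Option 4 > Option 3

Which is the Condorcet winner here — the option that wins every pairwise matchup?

Option 5 vs Option 1: 21–19
Option 5 vs Option 2: 22–18
Option 5 vs Option 3: 33–7
Option 5 vs Option 4: 23–17
Option 5 beats every other option.

Option 5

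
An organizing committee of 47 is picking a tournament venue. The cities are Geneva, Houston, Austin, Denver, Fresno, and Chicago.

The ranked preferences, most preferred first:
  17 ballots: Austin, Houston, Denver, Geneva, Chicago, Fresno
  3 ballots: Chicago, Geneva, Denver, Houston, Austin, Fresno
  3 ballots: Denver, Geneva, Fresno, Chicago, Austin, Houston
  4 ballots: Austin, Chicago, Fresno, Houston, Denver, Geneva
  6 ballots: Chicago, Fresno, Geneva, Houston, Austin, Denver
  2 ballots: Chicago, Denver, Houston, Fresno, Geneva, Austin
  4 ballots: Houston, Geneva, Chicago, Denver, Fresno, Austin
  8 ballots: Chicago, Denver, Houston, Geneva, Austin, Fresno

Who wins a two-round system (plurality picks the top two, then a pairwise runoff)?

Round 1 first-place votes: Geneva 0, Houston 4, Austin 21, Denver 3, Fresno 0, Chicago 19. Austin and Chicago advance.
Runoff: Austin is ranked above Chicago on 21 ballots, Chicago above Austin on 26.

Chicago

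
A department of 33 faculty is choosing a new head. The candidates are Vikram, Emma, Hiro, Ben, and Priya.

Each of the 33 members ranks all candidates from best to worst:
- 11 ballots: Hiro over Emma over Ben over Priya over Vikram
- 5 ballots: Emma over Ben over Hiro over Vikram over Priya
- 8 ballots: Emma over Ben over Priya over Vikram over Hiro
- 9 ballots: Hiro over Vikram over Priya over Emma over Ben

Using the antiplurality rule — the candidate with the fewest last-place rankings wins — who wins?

Emma

Last-place votes: Vikram 11, Emma 0, Hiro 8, Ben 9, Priya 5.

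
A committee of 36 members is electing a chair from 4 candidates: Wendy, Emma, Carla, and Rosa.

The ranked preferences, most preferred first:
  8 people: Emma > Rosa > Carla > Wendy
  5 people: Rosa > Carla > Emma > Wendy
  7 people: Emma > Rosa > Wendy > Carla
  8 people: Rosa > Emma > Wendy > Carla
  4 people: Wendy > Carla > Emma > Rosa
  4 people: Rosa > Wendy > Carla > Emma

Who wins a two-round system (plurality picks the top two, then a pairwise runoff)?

Emma

Round 1 first-place votes: Wendy 4, Emma 15, Carla 0, Rosa 17. Rosa and Emma advance.
Runoff: Rosa is ranked above Emma on 17 ballots, Emma above Rosa on 19.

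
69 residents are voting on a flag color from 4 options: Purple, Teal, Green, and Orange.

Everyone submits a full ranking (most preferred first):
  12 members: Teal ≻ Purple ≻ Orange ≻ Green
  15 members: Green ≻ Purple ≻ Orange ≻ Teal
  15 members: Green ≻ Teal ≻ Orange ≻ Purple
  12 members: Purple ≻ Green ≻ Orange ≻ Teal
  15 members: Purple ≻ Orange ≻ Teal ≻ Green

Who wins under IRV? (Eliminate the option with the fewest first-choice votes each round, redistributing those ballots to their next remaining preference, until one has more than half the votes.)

Round 1: Purple 27, Teal 12, Green 30, Orange 0. Orange eliminated.
Round 2: Purple 27, Teal 12, Green 30. Teal eliminated.
Round 3: Purple 39, Green 30. Purple has a majority (≥35).

Purple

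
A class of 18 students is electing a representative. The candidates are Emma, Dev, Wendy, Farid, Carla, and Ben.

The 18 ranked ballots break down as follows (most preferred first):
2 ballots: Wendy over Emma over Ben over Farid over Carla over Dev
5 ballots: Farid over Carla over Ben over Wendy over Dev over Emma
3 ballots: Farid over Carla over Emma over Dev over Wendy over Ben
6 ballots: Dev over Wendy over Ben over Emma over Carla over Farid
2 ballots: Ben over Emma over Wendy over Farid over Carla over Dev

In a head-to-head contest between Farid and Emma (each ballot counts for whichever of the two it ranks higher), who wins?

Farid is ranked above Emma on 8 ballots; Emma above Farid on 10.

Emma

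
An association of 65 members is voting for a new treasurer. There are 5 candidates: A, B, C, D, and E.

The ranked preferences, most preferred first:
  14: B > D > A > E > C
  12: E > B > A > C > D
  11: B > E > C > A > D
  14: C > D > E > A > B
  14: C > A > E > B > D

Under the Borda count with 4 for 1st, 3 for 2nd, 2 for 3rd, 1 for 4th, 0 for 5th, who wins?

E

A: 14×2 + 12×2 + 11×1 + 14×1 + 14×3 = 119
B: 14×4 + 12×3 + 11×4 + 14×0 + 14×1 = 150
C: 14×0 + 12×1 + 11×2 + 14×4 + 14×4 = 146
D: 14×3 + 12×0 + 11×0 + 14×3 + 14×0 = 84
E: 14×1 + 12×4 + 11×3 + 14×2 + 14×2 = 151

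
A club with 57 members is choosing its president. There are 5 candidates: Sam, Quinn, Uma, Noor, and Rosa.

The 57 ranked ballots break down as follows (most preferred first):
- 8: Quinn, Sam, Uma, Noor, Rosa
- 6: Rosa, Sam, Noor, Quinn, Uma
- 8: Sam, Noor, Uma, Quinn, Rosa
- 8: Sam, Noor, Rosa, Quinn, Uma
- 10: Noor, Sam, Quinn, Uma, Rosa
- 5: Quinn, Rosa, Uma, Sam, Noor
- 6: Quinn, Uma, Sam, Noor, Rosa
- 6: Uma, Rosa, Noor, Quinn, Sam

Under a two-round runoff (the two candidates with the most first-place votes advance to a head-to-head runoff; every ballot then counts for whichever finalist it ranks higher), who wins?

Round 1 first-place votes: Sam 16, Quinn 19, Uma 6, Noor 10, Rosa 6. Quinn and Sam advance.
Runoff: Quinn is ranked above Sam on 25 ballots, Sam above Quinn on 32.

Sam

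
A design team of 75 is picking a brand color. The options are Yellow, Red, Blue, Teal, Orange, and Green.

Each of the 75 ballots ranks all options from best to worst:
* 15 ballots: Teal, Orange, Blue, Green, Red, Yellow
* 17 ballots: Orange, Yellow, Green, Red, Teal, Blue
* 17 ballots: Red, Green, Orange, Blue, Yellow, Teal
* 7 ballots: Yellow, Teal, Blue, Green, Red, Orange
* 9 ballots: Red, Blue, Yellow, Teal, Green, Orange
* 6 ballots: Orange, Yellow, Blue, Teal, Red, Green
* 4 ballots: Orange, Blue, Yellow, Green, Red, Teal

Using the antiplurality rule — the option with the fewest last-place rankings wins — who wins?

Last-place votes: Yellow 15, Red 0, Blue 17, Teal 21, Orange 16, Green 6.

Red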